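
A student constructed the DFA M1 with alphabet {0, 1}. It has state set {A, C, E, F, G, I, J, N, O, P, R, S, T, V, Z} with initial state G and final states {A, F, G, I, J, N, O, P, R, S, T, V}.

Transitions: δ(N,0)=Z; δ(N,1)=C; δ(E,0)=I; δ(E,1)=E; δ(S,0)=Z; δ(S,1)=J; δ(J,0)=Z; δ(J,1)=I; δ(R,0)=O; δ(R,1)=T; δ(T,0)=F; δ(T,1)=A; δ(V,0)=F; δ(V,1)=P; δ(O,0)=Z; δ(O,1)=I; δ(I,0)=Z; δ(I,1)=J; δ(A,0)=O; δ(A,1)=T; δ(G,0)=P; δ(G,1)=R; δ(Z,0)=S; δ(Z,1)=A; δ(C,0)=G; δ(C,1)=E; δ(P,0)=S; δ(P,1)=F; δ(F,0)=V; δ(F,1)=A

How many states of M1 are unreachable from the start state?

3

No path from G leads to C, E, N; the other 12 states are all reachable.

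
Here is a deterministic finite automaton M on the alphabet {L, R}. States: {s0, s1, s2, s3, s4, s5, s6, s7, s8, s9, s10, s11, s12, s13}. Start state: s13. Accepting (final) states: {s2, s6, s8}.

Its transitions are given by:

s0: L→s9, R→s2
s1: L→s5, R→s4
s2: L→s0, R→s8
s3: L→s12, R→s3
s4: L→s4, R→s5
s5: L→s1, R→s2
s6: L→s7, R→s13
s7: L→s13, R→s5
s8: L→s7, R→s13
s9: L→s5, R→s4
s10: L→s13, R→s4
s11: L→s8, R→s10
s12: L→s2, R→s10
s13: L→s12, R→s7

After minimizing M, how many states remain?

9

Reachable states from the start: {s0,s1,s2,s4,s5,s7,s8,s9,s10,s12,s13}. Unreachable: {s3,s6,s11} — drop them.
P0 = {s2,s8} | {s0,s1,s4,s5,s7,s9,s10,s12,s13}.
Refine {s2,s8} on symbol R: members go to different blocks, giving {s2} and {s8}.
On input L, block {s0,s1,s4,s5,s7,s9,s10,s12,s13} splits into {s0,s1,s4,s5,s7,s9,s10,s13} and {s12}.
Refine {s0,s1,s4,s5,s7,s9,s10,s13} on symbol L: members go to different blocks, giving {s0,s1,s4,s5,s7,s9,s10} and {s13}.
Refine {s0,s1,s4,s5,s7,s9,s10} on symbol L: members go to different blocks, giving {s0,s1,s4,s5,s9} and {s7,s10}.
Split {s0,s1,s4,s5,s9} by δ(·,R) → {s1,s4,s9} and {s0,s5}.
On input L, block {s1,s4,s9} splits into {s1,s9} and {s4}.
Split {s7,s10} by δ(·,R) → {s7} and {s10}.
No further refinement is possible. Final partition (9 blocks): {s2} | {s1,s9} | {s8} | {s12} | {s13} | {s7} | {s0,s5} | {s4} | {s10}.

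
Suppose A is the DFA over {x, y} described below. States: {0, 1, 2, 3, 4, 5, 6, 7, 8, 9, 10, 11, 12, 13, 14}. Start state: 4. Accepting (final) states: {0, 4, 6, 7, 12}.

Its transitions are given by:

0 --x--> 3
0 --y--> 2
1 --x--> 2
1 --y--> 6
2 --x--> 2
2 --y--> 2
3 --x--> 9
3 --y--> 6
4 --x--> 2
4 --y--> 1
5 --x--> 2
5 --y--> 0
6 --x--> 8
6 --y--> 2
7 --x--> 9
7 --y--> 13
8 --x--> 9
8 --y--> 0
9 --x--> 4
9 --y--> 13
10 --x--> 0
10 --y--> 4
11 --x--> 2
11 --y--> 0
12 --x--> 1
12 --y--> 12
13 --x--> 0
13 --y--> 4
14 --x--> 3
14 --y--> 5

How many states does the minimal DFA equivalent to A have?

7

First remove the unreachable states {5,7,10,11,12,14}; 9 states remain.
Initial partition by acceptance: {0,4,6} | {1,2,3,8,9,13}.
Split {1,2,3,8,9,13} by δ(·,x) → {1,2,3,8} and {9,13}.
Refine {1,2,3,8} on symbol x: members go to different blocks, giving {1,2} and {3,8}.
Split {0,4,6} by δ(·,x) → {0,6} and {4}.
Refine {1,2} on symbol y: members go to different blocks, giving {1} and {2}.
Split {9,13} by δ(·,x) → {9} and {13}.
No further refinement is possible. Final partition (7 blocks): {0,6} | {1} | {9} | {3,8} | {4} | {2} | {13}.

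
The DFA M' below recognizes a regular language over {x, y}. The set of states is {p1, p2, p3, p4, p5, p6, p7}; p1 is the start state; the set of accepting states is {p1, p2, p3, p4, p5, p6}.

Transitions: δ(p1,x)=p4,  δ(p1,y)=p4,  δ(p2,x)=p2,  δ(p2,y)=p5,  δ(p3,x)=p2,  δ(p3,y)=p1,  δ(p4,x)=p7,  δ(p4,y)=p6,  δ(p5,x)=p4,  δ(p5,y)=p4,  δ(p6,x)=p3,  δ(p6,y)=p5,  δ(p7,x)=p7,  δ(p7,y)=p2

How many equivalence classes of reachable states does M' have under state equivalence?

All states are reachable from the start state.
Start with accepting vs non-accepting: {p1,p2,p3,p4,p5,p6} | {p7}.
Refine {p1,p2,p3,p4,p5,p6} on symbol x: members go to different blocks, giving {p1,p2,p3,p5,p6} and {p4}.
Refine {p1,p2,p3,p5,p6} on symbol x: members go to different blocks, giving {p2,p3,p6} and {p1,p5}.
No further refinement is possible. Final partition (4 blocks): {p2,p3,p6} | {p7} | {p4} | {p1,p5}.

4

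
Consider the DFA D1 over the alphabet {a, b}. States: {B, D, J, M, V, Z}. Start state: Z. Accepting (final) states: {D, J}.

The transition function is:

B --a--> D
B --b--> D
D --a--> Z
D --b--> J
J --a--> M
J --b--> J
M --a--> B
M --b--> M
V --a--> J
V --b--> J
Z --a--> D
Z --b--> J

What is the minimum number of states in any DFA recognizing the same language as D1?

Reachable states from the start: {B,D,J,M,Z}. Unreachable: {V} — drop them.
Initial partition by acceptance: {D,J} | {B,M,Z}.
On input a, block {B,M,Z} splits into {B,Z} and {M}.
On input a, block {D,J} splits into {J} and {D}.
Refine {B,Z} on symbol b: members go to different blocks, giving {Z} and {B}.
No further refinement is possible. Final partition (5 blocks): {J} | {Z} | {M} | {D} | {B}.

5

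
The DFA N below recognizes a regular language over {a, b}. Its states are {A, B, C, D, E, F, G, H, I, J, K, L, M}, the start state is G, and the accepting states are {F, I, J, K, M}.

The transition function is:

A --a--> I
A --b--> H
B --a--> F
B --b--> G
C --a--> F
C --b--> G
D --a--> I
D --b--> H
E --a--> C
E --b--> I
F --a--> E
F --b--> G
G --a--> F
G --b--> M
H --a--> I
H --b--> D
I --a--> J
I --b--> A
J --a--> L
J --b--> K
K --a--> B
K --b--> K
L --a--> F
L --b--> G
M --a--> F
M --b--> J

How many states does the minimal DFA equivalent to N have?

8

All states are reachable from the start state.
Start with accepting vs non-accepting: {F,I,J,K,M} | {A,B,C,D,E,G,H,L}.
Split {F,I,J,K,M} by δ(·,a) → {F,J,K} and {I,M}.
Split {F,J,K} by δ(·,b) → {J,K} and {F}.
Split {A,B,C,D,E,G,H,L} by δ(·,a) → {B,C,G,L} and {A,D,H} and {E}.
On input b, block {B,C,G,L} splits into {B,C,L} and {G}.
Split {I,M} by δ(·,a) → {I} and {M}.
No further refinement is possible. Final partition (8 blocks): {J,K} | {B,C,L} | {I} | {F} | {A,D,H} | {E} | {G} | {M}.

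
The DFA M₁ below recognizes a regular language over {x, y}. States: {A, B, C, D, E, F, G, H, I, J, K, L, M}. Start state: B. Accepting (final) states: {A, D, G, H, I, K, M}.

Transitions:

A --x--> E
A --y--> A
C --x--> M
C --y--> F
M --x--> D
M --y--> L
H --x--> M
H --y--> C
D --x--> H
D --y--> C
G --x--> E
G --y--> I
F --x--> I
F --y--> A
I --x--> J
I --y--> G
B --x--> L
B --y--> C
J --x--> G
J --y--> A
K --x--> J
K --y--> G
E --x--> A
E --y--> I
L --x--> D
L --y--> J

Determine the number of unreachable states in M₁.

No path from B leads to K; the other 12 states are all reachable.

1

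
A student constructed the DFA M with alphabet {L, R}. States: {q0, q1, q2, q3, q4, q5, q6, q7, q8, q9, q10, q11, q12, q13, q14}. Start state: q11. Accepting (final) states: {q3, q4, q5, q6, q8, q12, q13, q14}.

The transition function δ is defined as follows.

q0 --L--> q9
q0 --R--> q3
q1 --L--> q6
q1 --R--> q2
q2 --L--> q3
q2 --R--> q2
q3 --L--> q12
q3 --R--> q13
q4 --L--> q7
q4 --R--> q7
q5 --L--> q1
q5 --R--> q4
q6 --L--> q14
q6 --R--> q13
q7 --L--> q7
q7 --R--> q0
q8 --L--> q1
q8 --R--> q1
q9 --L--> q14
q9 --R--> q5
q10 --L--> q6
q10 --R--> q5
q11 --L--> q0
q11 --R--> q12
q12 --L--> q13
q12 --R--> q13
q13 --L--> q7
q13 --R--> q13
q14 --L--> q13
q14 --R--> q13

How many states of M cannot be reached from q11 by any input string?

2

No path from q11 leads to q8, q10; the other 13 states are all reachable.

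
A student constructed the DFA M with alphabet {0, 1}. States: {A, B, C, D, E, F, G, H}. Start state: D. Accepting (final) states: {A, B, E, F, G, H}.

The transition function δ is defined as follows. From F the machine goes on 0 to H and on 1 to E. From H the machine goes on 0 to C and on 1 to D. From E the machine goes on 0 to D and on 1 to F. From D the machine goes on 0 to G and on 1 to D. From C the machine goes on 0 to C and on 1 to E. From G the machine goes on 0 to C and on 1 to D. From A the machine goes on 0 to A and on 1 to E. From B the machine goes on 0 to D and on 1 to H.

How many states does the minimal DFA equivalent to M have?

Reachable states from the start: {C,D,E,F,G,H}. Unreachable: {A,B} — drop them.
P0 = {E,F,G,H} | {C,D}.
On input 0, block {E,F,G,H} splits into {E,G,H} and {F}.
On input 1, block {E,G,H} splits into {G,H} and {E}.
On input 0, block {C,D} splits into {C} and {D}.
Stable partition: {G,H} | {C} | {F} | {E} | {D} — 5 equivalence classes.

5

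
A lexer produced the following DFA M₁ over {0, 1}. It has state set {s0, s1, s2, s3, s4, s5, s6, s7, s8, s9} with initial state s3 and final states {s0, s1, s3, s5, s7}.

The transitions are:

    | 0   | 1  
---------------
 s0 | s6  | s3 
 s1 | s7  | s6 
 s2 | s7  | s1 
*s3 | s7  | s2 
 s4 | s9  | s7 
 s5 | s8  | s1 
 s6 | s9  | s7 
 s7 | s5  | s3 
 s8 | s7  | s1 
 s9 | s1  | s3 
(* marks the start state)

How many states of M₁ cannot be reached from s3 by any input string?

2

Starting at s3 and following transitions, the reachable set is {s1, s2, s3, s5, s6, s7, s8, s9}. That leaves s0, s4 unreachable — 2 in total.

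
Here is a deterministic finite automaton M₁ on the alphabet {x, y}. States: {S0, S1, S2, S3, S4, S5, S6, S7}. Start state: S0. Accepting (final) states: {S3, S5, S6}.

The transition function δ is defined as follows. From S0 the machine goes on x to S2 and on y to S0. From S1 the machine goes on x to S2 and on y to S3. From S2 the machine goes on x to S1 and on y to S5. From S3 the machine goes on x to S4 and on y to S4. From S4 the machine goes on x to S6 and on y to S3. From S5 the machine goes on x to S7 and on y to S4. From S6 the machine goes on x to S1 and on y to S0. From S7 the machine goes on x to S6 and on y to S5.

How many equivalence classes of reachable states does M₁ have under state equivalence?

5

All states are reachable from the start state.
P0 = {S3,S5,S6} | {S0,S1,S2,S4,S7}.
Refine {S0,S1,S2,S4,S7} on symbol x: members go to different blocks, giving {S0,S1,S2} and {S4,S7}.
Refine {S3,S5,S6} on symbol x: members go to different blocks, giving {S3,S5} and {S6}.
Split {S0,S1,S2} by δ(·,y) → {S1,S2} and {S0}.
No further refinement is possible. Final partition (5 blocks): {S3,S5} | {S1,S2} | {S4,S7} | {S6} | {S0}.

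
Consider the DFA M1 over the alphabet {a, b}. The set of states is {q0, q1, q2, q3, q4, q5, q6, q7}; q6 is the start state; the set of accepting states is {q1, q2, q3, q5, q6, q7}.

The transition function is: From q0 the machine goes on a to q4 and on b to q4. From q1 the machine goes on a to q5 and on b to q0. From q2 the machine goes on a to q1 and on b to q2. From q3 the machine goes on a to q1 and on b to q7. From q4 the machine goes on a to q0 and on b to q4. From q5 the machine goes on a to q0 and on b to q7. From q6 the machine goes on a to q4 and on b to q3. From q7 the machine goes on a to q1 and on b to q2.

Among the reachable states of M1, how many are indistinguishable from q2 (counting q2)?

Every state is reachable, so we keep all 8.
P0 = {q1,q2,q3,q5,q6,q7} | {q0,q4}.
On input a, block {q1,q2,q3,q5,q6,q7} splits into {q1,q2,q3,q7} and {q5,q6}.
Split {q1,q2,q3,q7} by δ(·,a) → {q2,q3,q7} and {q1}.
No further refinement is possible. Final partition (4 blocks): {q2,q3,q7} | {q0,q4} | {q5,q6} | {q1}.
The equivalence class containing q2 is {q2,q3,q7}, of size 3.

3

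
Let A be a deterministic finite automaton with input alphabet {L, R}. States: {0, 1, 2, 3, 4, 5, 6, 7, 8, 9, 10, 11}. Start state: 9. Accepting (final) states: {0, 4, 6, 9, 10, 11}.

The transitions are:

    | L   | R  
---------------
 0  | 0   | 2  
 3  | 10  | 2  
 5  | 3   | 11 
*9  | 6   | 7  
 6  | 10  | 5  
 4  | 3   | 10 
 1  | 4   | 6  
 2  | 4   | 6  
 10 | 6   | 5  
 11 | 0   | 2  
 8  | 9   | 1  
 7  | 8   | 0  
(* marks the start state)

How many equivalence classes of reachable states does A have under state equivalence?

Every state is reachable, so we keep all 12.
P0 = {0,4,6,9,10,11} | {1,2,3,5,7,8}.
Refine {0,4,6,9,10,11} on symbol L: members go to different blocks, giving {0,6,9,10,11} and {4}.
Refine {1,2,3,5,7,8} on symbol L: members go to different blocks, giving {1,2} and {3,8} and {5,7}.
Split {0,6,9,10,11} by δ(·,R) → {6,9,10} and {0,11}.
The partition is now stable with 6 blocks: {6,9,10} | {1,2} | {4} | {3,8} | {5,7} | {0,11}.

6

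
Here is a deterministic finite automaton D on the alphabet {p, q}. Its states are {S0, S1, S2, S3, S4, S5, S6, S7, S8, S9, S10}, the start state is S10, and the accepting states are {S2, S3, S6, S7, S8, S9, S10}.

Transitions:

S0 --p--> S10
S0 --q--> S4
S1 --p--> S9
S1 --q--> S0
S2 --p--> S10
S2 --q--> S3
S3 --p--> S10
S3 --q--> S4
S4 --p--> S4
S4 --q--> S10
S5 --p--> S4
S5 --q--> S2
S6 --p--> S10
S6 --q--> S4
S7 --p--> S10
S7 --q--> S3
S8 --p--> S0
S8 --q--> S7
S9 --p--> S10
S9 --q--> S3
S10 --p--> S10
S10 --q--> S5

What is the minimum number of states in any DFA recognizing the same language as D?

First remove the unreachable states {S0,S1,S6,S7,S8,S9}; 5 states remain.
P0 = {S2,S3,S10} | {S4,S5}.
On input q, block {S2,S3,S10} splits into {S3,S10} and {S2}.
Split {S4,S5} by δ(·,q) → {S4} and {S5}.
On input q, block {S3,S10} splits into {S3} and {S10}.
The partition is now stable with 5 blocks: {S3} | {S4} | {S2} | {S5} | {S10}.

5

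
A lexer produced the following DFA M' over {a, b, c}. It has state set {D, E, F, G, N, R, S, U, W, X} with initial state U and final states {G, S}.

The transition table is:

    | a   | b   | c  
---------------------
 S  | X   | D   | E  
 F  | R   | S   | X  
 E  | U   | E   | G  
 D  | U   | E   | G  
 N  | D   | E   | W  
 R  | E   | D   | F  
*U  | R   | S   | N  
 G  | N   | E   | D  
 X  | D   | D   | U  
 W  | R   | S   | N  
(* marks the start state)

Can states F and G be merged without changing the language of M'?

Initial partition by acceptance: {G,S} | {D,E,F,N,R,U,W,X}.
Split {D,E,F,N,R,U,W,X} by δ(·,b) → {D,E,N,R,X} and {F,U,W}.
Split {D,E,N,R,X} by δ(·,a) → {N,R,X} and {D,E}.
Stable partition: {G,S} | {N,R,X} | {F,U,W} | {D,E} — 4 equivalence classes.
F and G end up in different blocks, so they are distinguishable. For instance, the string 'ε' is accepted from only G.

No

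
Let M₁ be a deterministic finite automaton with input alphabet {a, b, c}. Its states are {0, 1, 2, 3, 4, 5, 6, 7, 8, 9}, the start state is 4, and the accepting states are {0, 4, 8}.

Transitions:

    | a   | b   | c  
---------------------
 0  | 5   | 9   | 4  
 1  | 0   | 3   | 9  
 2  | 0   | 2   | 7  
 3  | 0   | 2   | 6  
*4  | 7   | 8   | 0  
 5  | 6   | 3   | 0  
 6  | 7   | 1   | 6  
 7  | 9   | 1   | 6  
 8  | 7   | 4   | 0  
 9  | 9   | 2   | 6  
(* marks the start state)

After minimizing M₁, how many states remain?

5

P0 = {0,4,8} | {1,2,3,5,6,7,9}.
Refine {0,4,8} on symbol b: members go to different blocks, giving {4,8} and {0}.
On input a, block {1,2,3,5,6,7,9} splits into {5,6,7,9} and {1,2,3}.
Split {5,6,7,9} by δ(·,c) → {6,7,9} and {5}.
The partition is now stable with 5 blocks: {4,8} | {6,7,9} | {0} | {1,2,3} | {5}.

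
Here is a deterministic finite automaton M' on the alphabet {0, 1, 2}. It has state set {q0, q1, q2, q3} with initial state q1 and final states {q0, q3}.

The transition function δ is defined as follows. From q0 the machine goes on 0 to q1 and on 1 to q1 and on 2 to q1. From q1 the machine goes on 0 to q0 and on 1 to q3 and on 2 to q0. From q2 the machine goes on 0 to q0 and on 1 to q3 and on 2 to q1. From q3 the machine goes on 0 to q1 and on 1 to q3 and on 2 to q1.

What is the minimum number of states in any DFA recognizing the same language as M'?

Reachable states from the start: {q0,q1,q3}. Unreachable: {q2} — drop them.
P0 = {q0,q3} | {q1}.
Refine {q0,q3} on symbol 1: members go to different blocks, giving {q0} and {q3}.
The partition is now stable with 3 blocks: {q0} | {q1} | {q3}.

3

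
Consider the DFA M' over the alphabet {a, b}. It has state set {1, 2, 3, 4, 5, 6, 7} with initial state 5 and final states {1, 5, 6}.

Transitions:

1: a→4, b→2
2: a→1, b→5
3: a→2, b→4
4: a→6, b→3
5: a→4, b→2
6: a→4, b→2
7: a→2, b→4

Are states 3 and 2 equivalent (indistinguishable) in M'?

States {7} cannot be reached from the start state, so discard them.
P0 = {1,5,6} | {2,3,4}.
Split {2,3,4} by δ(·,a) → {2,4} and {3}.
Refine {2,4} on symbol b: members go to different blocks, giving {2} and {4}.
The partition is now stable with 4 blocks: {1,5,6} | {2} | {3} | {4}.
3 and 2 end up in different blocks, so they are distinguishable. For instance, the string 'a' is accepted from only 2.

No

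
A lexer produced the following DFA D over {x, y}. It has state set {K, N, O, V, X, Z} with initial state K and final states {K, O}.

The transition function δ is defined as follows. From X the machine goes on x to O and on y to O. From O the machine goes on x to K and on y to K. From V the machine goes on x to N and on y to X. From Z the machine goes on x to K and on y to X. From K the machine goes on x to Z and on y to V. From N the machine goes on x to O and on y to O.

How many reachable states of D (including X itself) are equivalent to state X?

2

Initial partition by acceptance: {K,O} | {N,V,X,Z}.
Split {K,O} by δ(·,x) → {O} and {K}.
On input x, block {N,V,X,Z} splits into {N,X} and {Z} and {V}.
Stable partition: {O} | {N,X} | {K} | {Z} | {V} — 5 equivalence classes.
The equivalence class containing X is {N,X}, of size 2.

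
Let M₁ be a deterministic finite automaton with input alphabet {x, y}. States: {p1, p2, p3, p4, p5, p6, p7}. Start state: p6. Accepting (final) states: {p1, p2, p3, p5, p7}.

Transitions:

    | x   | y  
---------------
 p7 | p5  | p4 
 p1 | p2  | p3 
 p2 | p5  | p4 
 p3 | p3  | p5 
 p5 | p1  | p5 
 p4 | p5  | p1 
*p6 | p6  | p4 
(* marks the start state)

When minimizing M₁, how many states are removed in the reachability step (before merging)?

1

No path from p6 leads to p7; the other 6 states are all reachable.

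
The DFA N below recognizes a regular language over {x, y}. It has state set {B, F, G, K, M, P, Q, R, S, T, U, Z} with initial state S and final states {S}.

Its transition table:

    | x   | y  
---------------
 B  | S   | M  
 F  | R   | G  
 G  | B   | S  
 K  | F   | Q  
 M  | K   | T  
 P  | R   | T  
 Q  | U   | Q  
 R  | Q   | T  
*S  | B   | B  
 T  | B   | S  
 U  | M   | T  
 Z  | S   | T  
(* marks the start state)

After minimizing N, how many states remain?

6

States {P,Z} cannot be reached from the start state, so discard them.
Initial partition by acceptance: {S} | {B,F,G,K,M,Q,R,T,U}.
Refine {B,F,G,K,M,Q,R,T,U} on symbol x: members go to different blocks, giving {F,G,K,M,Q,R,T,U} and {B}.
Refine {F,G,K,M,Q,R,T,U} on symbol x: members go to different blocks, giving {F,K,M,Q,R,U} and {G,T}.
Refine {F,K,M,Q,R,U} on symbol y: members go to different blocks, giving {F,M,R,U} and {K,Q}.
On input x, block {F,M,R,U} splits into {M,R} and {F,U}.
No further refinement is possible. Final partition (6 blocks): {S} | {M,R} | {B} | {G,T} | {K,Q} | {F,U}.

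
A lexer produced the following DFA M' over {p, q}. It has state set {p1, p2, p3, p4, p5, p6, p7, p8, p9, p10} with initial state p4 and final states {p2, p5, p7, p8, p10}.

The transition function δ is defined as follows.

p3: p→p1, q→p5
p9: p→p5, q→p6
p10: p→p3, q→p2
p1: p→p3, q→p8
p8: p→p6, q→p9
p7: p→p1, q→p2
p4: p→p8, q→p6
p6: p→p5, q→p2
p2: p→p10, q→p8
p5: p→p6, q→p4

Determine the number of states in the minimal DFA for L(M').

Reachable states from the start: {p1,p2,p3,p4,p5,p6,p8,p9,p10}. Unreachable: {p7} — drop them.
Initial partition by acceptance: {p2,p5,p8,p10} | {p1,p3,p4,p6,p9}.
On input p, block {p2,p5,p8,p10} splits into {p5,p8,p10} and {p2}.
Split {p5,p8,p10} by δ(·,q) → {p5,p8} and {p10}.
On input p, block {p1,p3,p4,p6,p9} splits into {p4,p6,p9} and {p1,p3}.
Split {p4,p6,p9} by δ(·,q) → {p4,p9} and {p6}.
No further refinement is possible. Final partition (6 blocks): {p5,p8} | {p4,p9} | {p2} | {p10} | {p1,p3} | {p6}.

6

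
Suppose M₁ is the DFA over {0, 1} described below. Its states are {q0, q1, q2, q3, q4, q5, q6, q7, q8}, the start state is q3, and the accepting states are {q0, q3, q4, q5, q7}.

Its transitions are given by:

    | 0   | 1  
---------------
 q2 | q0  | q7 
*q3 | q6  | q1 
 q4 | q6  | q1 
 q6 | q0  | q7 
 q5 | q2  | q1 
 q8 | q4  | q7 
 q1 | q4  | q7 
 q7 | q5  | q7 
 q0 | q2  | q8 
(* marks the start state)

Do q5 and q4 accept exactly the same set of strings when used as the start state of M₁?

P0 = {q0,q3,q4,q5,q7} | {q1,q2,q6,q8}.
Split {q0,q3,q4,q5,q7} by δ(·,0) → {q0,q3,q4,q5} and {q7}.
Stable partition: {q0,q3,q4,q5} | {q1,q2,q6,q8} | {q7} — 3 equivalence classes.
q5 and q4 lie in the same block of the stable partition, so they are equivalent — no string distinguishes them.

Yes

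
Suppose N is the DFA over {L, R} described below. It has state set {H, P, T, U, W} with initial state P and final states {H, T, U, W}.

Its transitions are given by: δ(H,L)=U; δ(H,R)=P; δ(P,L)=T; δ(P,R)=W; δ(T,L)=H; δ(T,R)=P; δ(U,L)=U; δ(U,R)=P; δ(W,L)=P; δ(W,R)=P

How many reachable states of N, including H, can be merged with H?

P0 = {H,T,U,W} | {P}.
Split {H,T,U,W} by δ(·,L) → {H,T,U} and {W}.
Stable partition: {H,T,U} | {P} | {W} — 3 equivalence classes.
The equivalence class containing H is {H,T,U}, of size 3.

3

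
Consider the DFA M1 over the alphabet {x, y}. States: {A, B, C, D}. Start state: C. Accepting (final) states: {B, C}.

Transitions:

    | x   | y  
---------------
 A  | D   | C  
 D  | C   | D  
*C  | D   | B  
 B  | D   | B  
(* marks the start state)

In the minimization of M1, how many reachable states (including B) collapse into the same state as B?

2

First remove the unreachable states {A}; 3 states remain.
Start with accepting vs non-accepting: {B,C} | {D}.
The partition is now stable with 2 blocks: {B,C} | {D}.
State B belongs to the block {B,C}, which has 2 states.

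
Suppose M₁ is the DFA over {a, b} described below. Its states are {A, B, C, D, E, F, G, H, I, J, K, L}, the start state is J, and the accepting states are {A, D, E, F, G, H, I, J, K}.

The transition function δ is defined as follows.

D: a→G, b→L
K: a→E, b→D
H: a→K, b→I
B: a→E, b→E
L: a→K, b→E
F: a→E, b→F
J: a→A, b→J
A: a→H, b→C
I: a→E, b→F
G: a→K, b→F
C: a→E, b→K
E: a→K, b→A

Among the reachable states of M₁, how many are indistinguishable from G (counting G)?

4

Reachable states from the start: {A,C,D,E,F,G,H,I,J,K,L}. Unreachable: {B} — drop them.
Initial partition by acceptance: {A,D,E,F,G,H,I,J,K} | {C,L}.
Refine {A,D,E,F,G,H,I,J,K} on symbol b: members go to different blocks, giving {E,F,G,H,I,J,K} and {A,D}.
On input a, block {E,F,G,H,I,J,K} splits into {E,F,G,H,I,K} and {J}.
On input b, block {E,F,G,H,I,K} splits into {F,G,H,I} and {E,K}.
The partition is now stable with 5 blocks: {F,G,H,I} | {C,L} | {A,D} | {J} | {E,K}.
The equivalence class containing G is {F,G,H,I}, of size 4.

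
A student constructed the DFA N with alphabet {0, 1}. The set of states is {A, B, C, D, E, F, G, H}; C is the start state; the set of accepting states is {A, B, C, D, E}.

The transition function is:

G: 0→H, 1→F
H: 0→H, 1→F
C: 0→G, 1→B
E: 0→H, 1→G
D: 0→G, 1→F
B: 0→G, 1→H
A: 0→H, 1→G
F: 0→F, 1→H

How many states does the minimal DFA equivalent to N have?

Reachable states from the start: {B,C,F,G,H}. Unreachable: {A,D,E} — drop them.
Initial partition by acceptance: {B,C} | {F,G,H}.
On input 1, block {B,C} splits into {B} and {C}.
Stable partition: {B} | {F,G,H} | {C} — 3 equivalence classes.

3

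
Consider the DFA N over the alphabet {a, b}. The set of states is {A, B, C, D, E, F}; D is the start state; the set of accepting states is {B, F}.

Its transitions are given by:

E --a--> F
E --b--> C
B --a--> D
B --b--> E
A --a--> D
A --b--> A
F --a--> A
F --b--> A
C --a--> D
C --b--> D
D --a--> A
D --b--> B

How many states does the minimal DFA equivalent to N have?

P0 = {B,F} | {A,C,D,E}.
On input a, block {A,C,D,E} splits into {A,C,D} and {E}.
Split {B,F} by δ(·,b) → {B} and {F}.
On input b, block {A,C,D} splits into {A,C} and {D}.
Split {A,C} by δ(·,b) → {A} and {C}.
The partition is now stable with 6 blocks: {B} | {A} | {E} | {F} | {D} | {C}.

6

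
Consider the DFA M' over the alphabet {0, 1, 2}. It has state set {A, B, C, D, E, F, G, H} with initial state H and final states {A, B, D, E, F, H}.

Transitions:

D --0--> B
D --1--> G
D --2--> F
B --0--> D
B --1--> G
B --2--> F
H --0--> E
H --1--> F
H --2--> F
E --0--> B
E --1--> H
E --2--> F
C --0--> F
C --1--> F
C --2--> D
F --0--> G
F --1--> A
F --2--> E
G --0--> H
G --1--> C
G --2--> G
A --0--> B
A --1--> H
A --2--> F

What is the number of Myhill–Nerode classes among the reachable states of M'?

6

All states are reachable from the start state.
Start with accepting vs non-accepting: {A,B,D,E,F,H} | {C,G}.
Refine {A,B,D,E,F,H} on symbol 0: members go to different blocks, giving {A,B,D,E,H} and {F}.
Split {A,B,D,E,H} by δ(·,1) → {A,E} and {B,D} and {H}.
On input 0, block {C,G} splits into {C} and {G}.
The partition is now stable with 6 blocks: {A,E} | {C} | {F} | {B,D} | {H} | {G}.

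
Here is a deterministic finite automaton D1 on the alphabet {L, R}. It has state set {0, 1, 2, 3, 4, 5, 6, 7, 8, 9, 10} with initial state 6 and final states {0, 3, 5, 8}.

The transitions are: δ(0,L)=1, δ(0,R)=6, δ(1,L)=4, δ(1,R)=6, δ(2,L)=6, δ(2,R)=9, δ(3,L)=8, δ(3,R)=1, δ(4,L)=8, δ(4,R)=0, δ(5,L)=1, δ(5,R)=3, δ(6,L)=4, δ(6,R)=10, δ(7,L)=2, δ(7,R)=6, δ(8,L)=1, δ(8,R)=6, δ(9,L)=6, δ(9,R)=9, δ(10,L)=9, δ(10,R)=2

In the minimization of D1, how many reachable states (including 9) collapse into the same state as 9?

2

First remove the unreachable states {3,5,7}; 8 states remain.
Initial partition by acceptance: {0,8} | {1,2,4,6,9,10}.
On input L, block {1,2,4,6,9,10} splits into {1,2,6,9,10} and {4}.
Split {1,2,6,9,10} by δ(·,L) → {2,9,10} and {1,6}.
Split {2,9,10} by δ(·,L) → {2,9} and {10}.
On input R, block {1,6} splits into {1} and {6}.
Stable partition: {0,8} | {2,9} | {4} | {1} | {10} | {6} — 6 equivalence classes.
The equivalence class containing 9 is {2,9}, of size 2.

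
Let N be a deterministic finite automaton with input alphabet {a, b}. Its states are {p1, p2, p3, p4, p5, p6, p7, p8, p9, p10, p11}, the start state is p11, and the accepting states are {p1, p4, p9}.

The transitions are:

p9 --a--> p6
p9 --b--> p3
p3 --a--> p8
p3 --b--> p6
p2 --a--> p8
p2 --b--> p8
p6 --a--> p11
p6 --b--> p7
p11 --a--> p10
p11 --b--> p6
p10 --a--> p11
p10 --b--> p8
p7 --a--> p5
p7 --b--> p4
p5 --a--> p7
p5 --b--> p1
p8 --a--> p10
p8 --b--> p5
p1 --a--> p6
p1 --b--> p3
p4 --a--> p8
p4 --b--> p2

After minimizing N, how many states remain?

5

First remove the unreachable states {p9}; 10 states remain.
P0 = {p1,p4} | {p2,p3,p5,p6,p7,p8,p10,p11}.
Split {p2,p3,p5,p6,p7,p8,p10,p11} by δ(·,b) → {p2,p3,p6,p8,p10,p11} and {p5,p7}.
Refine {p2,p3,p6,p8,p10,p11} on symbol b: members go to different blocks, giving {p2,p3,p10,p11} and {p6,p8}.
Refine {p2,p3,p10,p11} on symbol a: members go to different blocks, giving {p2,p3} and {p10,p11}.
The partition is now stable with 5 blocks: {p1,p4} | {p2,p3} | {p5,p7} | {p6,p8} | {p10,p11}.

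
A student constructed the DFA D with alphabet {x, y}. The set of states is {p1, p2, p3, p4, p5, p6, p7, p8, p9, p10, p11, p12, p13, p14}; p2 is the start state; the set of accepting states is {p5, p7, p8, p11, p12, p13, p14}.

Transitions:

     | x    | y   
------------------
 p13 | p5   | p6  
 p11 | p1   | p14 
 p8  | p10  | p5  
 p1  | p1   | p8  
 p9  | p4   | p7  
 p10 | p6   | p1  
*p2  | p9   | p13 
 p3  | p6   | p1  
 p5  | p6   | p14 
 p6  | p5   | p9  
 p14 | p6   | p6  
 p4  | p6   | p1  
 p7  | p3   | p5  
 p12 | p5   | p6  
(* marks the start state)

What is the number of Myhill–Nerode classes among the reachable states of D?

9

Reachable states from the start: {p1,p2,p3,p4,p5,p6,p7,p8,p9,p10,p13,p14}. Unreachable: {p11,p12} — drop them.
P0 = {p5,p7,p8,p13,p14} | {p1,p2,p3,p4,p6,p9,p10}.
On input x, block {p5,p7,p8,p13,p14} splits into {p5,p7,p8,p14} and {p13}.
Split {p5,p7,p8,p14} by δ(·,y) → {p5,p7,p8} and {p14}.
On input y, block {p5,p7,p8} splits into {p7,p8} and {p5}.
Split {p1,p2,p3,p4,p6,p9,p10} by δ(·,x) → {p1,p2,p3,p4,p9,p10} and {p6}.
Refine {p1,p2,p3,p4,p9,p10} on symbol x: members go to different blocks, giving {p1,p2,p9} and {p3,p4,p10}.
Split {p1,p2,p9} by δ(·,x) → {p1,p2} and {p9}.
On input x, block {p1,p2} splits into {p1} and {p2}.
Stable partition: {p7,p8} | {p1} | {p13} | {p14} | {p5} | {p6} | {p3,p4,p10} | {p9} | {p2} — 9 equivalence classes.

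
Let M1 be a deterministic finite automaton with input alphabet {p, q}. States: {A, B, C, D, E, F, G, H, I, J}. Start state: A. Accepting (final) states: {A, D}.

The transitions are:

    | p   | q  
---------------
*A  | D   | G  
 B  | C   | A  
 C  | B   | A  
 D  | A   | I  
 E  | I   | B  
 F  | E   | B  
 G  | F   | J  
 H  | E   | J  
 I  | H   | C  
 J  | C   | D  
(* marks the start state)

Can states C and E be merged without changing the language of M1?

No

All states are reachable from the start state.
Initial partition by acceptance: {A,D} | {B,C,E,F,G,H,I,J}.
Split {B,C,E,F,G,H,I,J} by δ(·,q) → {E,F,G,H,I} and {B,C,J}.
The partition is now stable with 3 blocks: {A,D} | {E,F,G,H,I} | {B,C,J}.
C and E end up in different blocks, so they are distinguishable. For instance, the string 'q' is accepted from only C.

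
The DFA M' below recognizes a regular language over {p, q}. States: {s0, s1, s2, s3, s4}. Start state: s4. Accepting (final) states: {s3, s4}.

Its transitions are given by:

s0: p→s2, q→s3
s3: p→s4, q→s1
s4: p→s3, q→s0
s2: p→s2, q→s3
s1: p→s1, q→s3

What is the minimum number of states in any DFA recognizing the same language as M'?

2

Initial partition by acceptance: {s3,s4} | {s0,s1,s2}.
Stable partition: {s3,s4} | {s0,s1,s2} — 2 equivalence classes.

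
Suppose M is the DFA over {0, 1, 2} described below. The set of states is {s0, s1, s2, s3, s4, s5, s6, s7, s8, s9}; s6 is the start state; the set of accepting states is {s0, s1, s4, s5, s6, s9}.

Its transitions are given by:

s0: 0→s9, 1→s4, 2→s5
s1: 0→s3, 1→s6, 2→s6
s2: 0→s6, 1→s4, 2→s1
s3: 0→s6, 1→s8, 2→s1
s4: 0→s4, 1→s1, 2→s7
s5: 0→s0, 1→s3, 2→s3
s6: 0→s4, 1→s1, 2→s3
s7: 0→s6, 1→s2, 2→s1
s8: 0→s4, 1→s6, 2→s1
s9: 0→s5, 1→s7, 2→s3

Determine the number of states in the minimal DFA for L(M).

4

States {s0,s5,s9} cannot be reached from the start state, so discard them.
P0 = {s1,s4,s6} | {s2,s3,s7,s8}.
On input 0, block {s1,s4,s6} splits into {s4,s6} and {s1}.
Split {s2,s3,s7,s8} by δ(·,1) → {s2,s8} and {s3,s7}.
No further refinement is possible. Final partition (4 blocks): {s4,s6} | {s2,s8} | {s1} | {s3,s7}.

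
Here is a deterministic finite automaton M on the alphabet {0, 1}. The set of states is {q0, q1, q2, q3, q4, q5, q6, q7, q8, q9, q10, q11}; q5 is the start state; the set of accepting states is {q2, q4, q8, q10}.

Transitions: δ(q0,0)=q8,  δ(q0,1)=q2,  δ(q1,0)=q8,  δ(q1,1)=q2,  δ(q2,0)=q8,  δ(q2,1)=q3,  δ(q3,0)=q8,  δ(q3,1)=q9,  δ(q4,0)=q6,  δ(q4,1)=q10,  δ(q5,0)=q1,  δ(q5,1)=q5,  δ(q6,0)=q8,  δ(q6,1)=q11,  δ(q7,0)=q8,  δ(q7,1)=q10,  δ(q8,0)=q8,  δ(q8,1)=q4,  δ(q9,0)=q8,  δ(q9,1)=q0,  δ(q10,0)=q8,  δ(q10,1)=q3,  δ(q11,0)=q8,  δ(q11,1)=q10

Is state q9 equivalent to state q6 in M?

Yes

First remove the unreachable states {q7}; 11 states remain.
Start with accepting vs non-accepting: {q2,q4,q8,q10} | {q0,q1,q3,q5,q6,q9,q11}.
Refine {q2,q4,q8,q10} on symbol 0: members go to different blocks, giving {q2,q8,q10} and {q4}.
Refine {q2,q8,q10} on symbol 1: members go to different blocks, giving {q2,q10} and {q8}.
On input 0, block {q0,q1,q3,q5,q6,q9,q11} splits into {q0,q1,q3,q6,q9,q11} and {q5}.
On input 1, block {q0,q1,q3,q6,q9,q11} splits into {q0,q1,q11} and {q3,q6,q9}.
On input 1, block {q3,q6,q9} splits into {q6,q9} and {q3}.
Stable partition: {q2,q10} | {q0,q1,q11} | {q4} | {q8} | {q5} | {q6,q9} | {q3} — 7 equivalence classes.
q9 and q6 lie in the same block of the stable partition, so they are equivalent — no string distinguishes them.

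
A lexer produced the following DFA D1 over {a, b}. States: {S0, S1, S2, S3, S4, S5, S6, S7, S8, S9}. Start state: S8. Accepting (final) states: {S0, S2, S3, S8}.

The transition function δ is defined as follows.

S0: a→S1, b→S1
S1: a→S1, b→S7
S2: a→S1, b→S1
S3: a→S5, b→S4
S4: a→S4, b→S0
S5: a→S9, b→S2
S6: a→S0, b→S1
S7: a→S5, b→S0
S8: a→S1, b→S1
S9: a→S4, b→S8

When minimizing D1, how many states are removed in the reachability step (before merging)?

2

No path from S8 leads to S3, S6; the other 8 states are all reachable.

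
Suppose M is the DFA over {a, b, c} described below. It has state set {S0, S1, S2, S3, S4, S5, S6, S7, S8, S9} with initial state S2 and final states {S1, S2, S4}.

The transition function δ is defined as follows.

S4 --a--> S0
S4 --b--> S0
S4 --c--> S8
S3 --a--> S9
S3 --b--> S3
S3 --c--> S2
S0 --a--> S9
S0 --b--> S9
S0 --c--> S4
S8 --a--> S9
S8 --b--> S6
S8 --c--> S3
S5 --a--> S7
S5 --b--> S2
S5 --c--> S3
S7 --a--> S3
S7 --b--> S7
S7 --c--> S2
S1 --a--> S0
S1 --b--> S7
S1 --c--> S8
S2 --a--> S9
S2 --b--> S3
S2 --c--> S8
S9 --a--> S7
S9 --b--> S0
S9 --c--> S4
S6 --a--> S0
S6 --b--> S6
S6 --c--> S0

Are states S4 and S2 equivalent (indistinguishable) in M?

Yes

First remove the unreachable states {S1,S5}; 8 states remain.
Initial partition by acceptance: {S2,S4} | {S0,S3,S6,S7,S8,S9}.
Refine {S0,S3,S6,S7,S8,S9} on symbol c: members go to different blocks, giving {S0,S3,S7,S9} and {S6,S8}.
Stable partition: {S2,S4} | {S0,S3,S7,S9} | {S6,S8} — 3 equivalence classes.
S4 and S2 lie in the same block of the stable partition, so they are equivalent — no string distinguishes them.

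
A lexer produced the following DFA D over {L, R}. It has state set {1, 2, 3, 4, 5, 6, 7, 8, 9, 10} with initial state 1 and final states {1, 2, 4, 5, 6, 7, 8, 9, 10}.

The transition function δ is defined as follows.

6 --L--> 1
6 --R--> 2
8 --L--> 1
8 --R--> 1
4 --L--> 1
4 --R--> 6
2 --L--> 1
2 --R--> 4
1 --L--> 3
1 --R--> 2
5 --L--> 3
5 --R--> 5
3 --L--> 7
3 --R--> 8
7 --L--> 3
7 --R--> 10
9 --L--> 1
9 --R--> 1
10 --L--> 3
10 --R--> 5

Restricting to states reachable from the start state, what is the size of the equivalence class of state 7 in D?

States {9} cannot be reached from the start state, so discard them.
Initial partition by acceptance: {1,2,4,5,6,7,8,10} | {3}.
On input L, block {1,2,4,5,6,7,8,10} splits into {1,5,7,10} and {2,4,6,8}.
Refine {1,5,7,10} on symbol R: members go to different blocks, giving {5,7,10} and {1}.
On input R, block {2,4,6,8} splits into {2,4,6} and {8}.
The partition is now stable with 5 blocks: {5,7,10} | {3} | {2,4,6} | {1} | {8}.
The equivalence class containing 7 is {5,7,10}, of size 3.

3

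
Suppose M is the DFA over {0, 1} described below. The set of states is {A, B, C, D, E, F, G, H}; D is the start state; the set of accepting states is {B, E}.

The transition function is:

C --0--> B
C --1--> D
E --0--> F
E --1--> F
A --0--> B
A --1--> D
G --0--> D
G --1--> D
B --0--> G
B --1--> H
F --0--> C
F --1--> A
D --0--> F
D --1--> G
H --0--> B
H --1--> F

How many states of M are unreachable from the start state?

BFS from D reaches {A, B, C, D, F, G, H}; the 1 state(s) E are never visited.

1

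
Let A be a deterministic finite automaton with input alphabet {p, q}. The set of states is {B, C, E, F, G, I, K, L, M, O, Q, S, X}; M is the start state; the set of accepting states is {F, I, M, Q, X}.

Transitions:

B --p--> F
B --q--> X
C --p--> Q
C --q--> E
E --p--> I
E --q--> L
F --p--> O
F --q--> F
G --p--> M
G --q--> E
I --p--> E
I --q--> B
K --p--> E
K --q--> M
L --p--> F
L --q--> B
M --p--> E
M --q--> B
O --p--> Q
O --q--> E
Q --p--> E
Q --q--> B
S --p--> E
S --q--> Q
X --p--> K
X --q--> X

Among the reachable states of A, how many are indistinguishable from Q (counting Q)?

Reachable states from the start: {B,E,F,I,K,L,M,O,Q,X}. Unreachable: {C,G,S} — drop them.
Start with accepting vs non-accepting: {F,I,M,Q,X} | {B,E,K,L,O}.
Refine {F,I,M,Q,X} on symbol q: members go to different blocks, giving {I,M,Q} and {F,X}.
Refine {B,E,K,L,O} on symbol p: members go to different blocks, giving {E,O} and {B,L} and {K}.
On input q, block {E,O} splits into {E} and {O}.
Split {F,X} by δ(·,p) → {F} and {X}.
Refine {B,L} on symbol q: members go to different blocks, giving {L} and {B}.
Stable partition: {I,M,Q} | {E} | {F} | {L} | {K} | {O} | {X} | {B} — 8 equivalence classes.
The equivalence class containing Q is {I,M,Q}, of size 3.

3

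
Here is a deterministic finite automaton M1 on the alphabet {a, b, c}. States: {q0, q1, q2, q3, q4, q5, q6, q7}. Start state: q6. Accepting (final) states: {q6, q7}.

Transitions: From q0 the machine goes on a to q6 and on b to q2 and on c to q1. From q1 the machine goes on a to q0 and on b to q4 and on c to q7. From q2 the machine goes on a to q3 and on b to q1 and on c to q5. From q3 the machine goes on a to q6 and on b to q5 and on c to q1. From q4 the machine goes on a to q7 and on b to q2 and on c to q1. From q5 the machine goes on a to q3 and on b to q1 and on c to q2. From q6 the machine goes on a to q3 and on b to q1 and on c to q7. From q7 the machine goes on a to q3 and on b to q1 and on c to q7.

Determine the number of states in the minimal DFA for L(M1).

4

Every state is reachable, so we keep all 8.
Initial partition by acceptance: {q6,q7} | {q0,q1,q2,q3,q4,q5}.
On input a, block {q0,q1,q2,q3,q4,q5} splits into {q0,q3,q4} and {q1,q2,q5}.
Split {q1,q2,q5} by δ(·,b) → {q2,q5} and {q1}.
Stable partition: {q6,q7} | {q0,q3,q4} | {q2,q5} | {q1} — 4 equivalence classes.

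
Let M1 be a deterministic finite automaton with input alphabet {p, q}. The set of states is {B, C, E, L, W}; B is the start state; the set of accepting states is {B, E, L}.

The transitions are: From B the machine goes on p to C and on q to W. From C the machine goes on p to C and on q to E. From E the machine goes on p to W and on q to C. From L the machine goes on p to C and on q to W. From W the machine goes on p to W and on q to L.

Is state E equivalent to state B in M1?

Yes

Every state is reachable, so we keep all 5.
P0 = {B,E,L} | {C,W}.
Stable partition: {B,E,L} | {C,W} — 2 equivalence classes.
E and B lie in the same block of the stable partition, so they are equivalent — no string distinguishes them.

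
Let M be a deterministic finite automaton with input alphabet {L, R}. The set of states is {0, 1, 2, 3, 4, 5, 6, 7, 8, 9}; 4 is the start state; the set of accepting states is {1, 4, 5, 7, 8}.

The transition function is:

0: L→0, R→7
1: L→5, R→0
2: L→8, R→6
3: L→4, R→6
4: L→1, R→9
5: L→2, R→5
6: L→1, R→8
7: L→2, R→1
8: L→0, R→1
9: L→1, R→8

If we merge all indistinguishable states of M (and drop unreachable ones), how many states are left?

8

Reachable states from the start: {0,1,2,4,5,6,7,8,9}. Unreachable: {3} — drop them.
P0 = {1,4,5,7,8} | {0,2,6,9}.
Split {1,4,5,7,8} by δ(·,L) → {5,7,8} and {1,4}.
Refine {5,7,8} on symbol R: members go to different blocks, giving {7,8} and {5}.
Refine {0,2,6,9} on symbol L: members go to different blocks, giving {6,9} and {0} and {2}.
On input L, block {7,8} splits into {7} and {8}.
Refine {1,4} on symbol L: members go to different blocks, giving {1} and {4}.
Stable partition: {7} | {6,9} | {1} | {5} | {0} | {2} | {8} | {4} — 8 equivalence classes.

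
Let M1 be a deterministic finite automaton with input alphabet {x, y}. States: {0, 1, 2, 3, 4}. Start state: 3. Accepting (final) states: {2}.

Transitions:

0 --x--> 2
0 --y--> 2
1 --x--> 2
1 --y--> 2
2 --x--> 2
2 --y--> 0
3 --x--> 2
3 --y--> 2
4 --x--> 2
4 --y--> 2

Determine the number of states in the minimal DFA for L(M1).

Reachable states from the start: {0,2,3}. Unreachable: {1,4} — drop them.
Initial partition by acceptance: {2} | {0,3}.
No further refinement is possible. Final partition (2 blocks): {2} | {0,3}.

2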